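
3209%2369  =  840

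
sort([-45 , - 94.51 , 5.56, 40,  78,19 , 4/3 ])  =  [ - 94.51, - 45, 4/3,5.56,19,40, 78]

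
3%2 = 1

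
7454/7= 1064+6/7 =1064.86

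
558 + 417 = 975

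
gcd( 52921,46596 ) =11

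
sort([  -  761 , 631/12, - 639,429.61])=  [ - 761,-639, 631/12,  429.61]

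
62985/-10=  - 6299 + 1/2 = - 6298.50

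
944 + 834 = 1778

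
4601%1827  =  947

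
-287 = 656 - 943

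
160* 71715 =11474400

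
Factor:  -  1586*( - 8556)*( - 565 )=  - 7666946040= - 2^3* 3^1*5^1*13^1*23^1 * 31^1*61^1*113^1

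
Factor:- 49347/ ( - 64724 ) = 2^( - 2) * 3^2*11^( - 1 )*1471^(-1) *5483^1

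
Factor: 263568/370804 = 2^2 * 3^1*7^( - 1)*17^1*41^( - 1) = 204/287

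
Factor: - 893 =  - 19^1 * 47^1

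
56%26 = 4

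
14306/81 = 176  +  50/81 = 176.62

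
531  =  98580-98049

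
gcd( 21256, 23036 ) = 4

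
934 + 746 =1680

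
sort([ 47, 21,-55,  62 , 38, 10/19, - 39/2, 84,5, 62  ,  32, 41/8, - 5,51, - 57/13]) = [-55,  -  39/2,-5, - 57/13, 10/19, 5, 41/8,21 , 32,38, 47,  51, 62,62, 84 ] 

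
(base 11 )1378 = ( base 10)1779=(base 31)1QC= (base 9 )2386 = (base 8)3363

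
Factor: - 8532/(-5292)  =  7^( - 2)*79^1 = 79/49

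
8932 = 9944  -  1012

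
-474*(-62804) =29769096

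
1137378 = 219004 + 918374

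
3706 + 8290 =11996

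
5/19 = 5/19= 0.26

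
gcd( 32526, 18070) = 3614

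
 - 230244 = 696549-926793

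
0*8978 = 0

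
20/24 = 5/6 = 0.83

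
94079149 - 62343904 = 31735245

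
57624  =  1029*56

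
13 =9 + 4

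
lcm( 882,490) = 4410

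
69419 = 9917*7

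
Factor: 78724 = 2^2 * 19681^1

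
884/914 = 442/457 = 0.97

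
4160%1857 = 446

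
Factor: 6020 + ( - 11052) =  - 5032 = - 2^3*17^1*37^1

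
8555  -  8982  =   -427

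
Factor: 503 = 503^1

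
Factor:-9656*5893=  -2^3 * 17^1 * 71^2*83^1 =-  56902808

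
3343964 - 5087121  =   - 1743157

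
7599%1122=867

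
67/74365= 67/74365 = 0.00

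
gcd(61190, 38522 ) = 2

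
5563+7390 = 12953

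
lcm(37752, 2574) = 113256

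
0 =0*954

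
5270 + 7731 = 13001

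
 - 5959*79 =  - 470761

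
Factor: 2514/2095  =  6/5 = 2^1*3^1 * 5^( - 1 )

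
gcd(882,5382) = 18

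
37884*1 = 37884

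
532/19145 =76/2735 = 0.03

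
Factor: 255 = 3^1*5^1* 17^1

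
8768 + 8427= 17195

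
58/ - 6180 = -29/3090 = -0.01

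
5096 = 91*56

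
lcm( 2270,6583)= 65830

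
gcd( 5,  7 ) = 1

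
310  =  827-517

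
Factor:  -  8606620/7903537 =  -  2^2* 5^1*11^1*19^1*29^1*71^1 *157^(- 1)*50341^( - 1)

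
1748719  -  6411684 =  - 4662965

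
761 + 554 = 1315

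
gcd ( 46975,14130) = 5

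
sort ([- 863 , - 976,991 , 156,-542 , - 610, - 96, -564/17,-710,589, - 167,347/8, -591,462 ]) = [-976,-863, - 710, - 610, - 591, - 542, - 167 , - 96, - 564/17,347/8,156,  462,589 , 991]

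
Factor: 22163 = 37^1*599^1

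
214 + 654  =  868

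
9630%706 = 452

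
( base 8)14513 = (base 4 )1211023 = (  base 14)2507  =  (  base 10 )6475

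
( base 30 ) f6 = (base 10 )456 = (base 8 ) 710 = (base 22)kg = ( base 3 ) 121220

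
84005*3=252015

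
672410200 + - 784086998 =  - 111676798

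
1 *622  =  622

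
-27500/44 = -625=   - 625.00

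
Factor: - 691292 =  - 2^2*7^2*3527^1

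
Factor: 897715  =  5^1*7^1 * 13^1 * 1973^1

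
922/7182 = 461/3591 = 0.13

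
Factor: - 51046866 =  - 2^1*3^2*13^1*218149^1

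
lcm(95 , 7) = 665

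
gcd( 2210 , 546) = 26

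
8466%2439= 1149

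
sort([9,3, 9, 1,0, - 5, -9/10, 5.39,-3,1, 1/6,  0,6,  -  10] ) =[ - 10 , - 5 , - 3,  -  9/10 , 0, 0, 1/6,1, 1, 3, 5.39,6, 9, 9]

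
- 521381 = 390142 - 911523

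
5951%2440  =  1071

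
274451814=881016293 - 606564479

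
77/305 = 77/305 = 0.25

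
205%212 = 205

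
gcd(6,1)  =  1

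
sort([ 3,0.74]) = [0.74,  3]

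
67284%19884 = 7632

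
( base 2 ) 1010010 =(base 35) 2c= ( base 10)82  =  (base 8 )122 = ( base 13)64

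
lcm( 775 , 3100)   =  3100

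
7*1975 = 13825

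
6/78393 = 2/26131 = 0.00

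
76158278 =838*90881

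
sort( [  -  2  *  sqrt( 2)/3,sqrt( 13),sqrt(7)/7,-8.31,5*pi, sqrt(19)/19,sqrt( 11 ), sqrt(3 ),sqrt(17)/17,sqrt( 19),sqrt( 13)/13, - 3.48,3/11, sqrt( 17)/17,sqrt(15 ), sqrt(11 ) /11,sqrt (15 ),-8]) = [ - 8.31, - 8 , - 3.48, - 2*sqrt(2 ) /3,sqrt(19 ) /19,sqrt( 17)/17, sqrt (17 ) /17,3/11,sqrt(13 )/13, sqrt( 11 ) /11, sqrt(7 ) /7, sqrt(3 ),sqrt (11 ),sqrt(13 ),  sqrt(15 ),sqrt(15 ),sqrt ( 19),5 *pi]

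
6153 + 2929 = 9082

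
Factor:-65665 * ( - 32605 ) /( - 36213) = - 2141007325/36213 = - 3^( - 1 ) * 5^2*23^1*571^1*6521^1 * 12071^(  -  1)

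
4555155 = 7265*627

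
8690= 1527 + 7163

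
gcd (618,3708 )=618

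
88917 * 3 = 266751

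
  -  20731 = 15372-36103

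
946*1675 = 1584550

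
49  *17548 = 859852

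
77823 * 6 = 466938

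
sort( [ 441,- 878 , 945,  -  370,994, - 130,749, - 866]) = [ - 878, - 866, -370, - 130, 441,  749, 945,  994] 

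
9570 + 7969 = 17539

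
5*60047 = 300235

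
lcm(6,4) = 12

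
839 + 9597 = 10436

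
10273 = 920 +9353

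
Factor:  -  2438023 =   -  7^1*19^1*23^1 * 797^1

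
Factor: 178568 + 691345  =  3^3*11^1 * 29^1*101^1 = 869913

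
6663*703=4684089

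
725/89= 8+13/89 = 8.15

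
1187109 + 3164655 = 4351764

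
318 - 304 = 14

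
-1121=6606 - 7727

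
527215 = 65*8111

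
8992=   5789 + 3203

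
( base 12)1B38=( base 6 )23312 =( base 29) 3SL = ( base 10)3356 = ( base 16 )d1c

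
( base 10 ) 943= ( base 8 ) 1657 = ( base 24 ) 1F7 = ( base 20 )273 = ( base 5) 12233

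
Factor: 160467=3^1 *89^1*601^1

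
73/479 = 73/479 = 0.15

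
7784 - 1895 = 5889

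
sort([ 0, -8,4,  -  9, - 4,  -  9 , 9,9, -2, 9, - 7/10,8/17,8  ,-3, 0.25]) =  [-9,-9,-8 ,-4,- 3, - 2, - 7/10, 0,  0.25, 8/17, 4,8, 9,9 , 9]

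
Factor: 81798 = 2^1 * 3^1* 13633^1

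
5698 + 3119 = 8817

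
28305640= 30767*920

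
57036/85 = 671+ 1/85  =  671.01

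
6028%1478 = 116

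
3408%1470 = 468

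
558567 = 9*62063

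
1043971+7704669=8748640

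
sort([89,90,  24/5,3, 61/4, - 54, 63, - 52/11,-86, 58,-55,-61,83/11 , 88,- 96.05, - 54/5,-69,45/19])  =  [-96.05, -86, - 69, - 61,- 55,-54,-54/5, - 52/11 , 45/19,3,24/5, 83/11, 61/4, 58,63,88, 89,90 ]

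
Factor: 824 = 2^3*103^1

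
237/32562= 79/10854 = 0.01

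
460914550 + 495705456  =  956620006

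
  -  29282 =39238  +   - 68520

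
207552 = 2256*92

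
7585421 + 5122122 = 12707543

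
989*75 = 74175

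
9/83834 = 9/83834 = 0.00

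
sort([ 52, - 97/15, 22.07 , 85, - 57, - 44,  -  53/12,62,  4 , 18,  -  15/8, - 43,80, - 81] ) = [ - 81, - 57, - 44, - 43, - 97/15, - 53/12, - 15/8,4,  18, 22.07, 52,62, 80,85]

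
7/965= 7/965 = 0.01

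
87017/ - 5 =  - 87017/5 = - 17403.40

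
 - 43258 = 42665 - 85923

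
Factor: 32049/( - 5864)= -2^( - 3)*3^3*733^( - 1)*1187^1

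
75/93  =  25/31= 0.81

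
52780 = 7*7540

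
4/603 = 4/603 = 0.01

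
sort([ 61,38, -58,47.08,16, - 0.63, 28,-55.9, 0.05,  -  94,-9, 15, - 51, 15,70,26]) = [-94,-58, - 55.9,  -  51, - 9, - 0.63,0.05, 15, 15, 16, 26,28, 38, 47.08, 61,70 ]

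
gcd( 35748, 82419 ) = 993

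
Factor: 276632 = 2^3 * 151^1 * 229^1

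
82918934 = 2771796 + 80147138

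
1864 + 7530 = 9394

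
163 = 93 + 70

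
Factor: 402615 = 3^2*5^1*23^1*389^1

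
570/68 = 285/34 = 8.38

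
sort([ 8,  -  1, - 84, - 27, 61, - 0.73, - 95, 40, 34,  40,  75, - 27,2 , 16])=[ - 95,- 84 ,  -  27, - 27 , - 1 , - 0.73, 2,  8, 16,  34,40, 40 , 61 , 75 ]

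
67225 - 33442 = 33783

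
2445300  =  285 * 8580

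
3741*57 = 213237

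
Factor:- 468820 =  -2^2*5^1*11^1*2131^1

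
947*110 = 104170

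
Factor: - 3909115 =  - 5^1 * 7^1*67^1*1667^1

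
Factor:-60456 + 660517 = 7^1 * 11^1*7793^1 =600061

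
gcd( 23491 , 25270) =1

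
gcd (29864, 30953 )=1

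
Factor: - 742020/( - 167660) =3^1*101^(  -  1 )*149^1 = 447/101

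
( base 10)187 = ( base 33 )5M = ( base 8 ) 273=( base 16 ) bb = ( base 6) 511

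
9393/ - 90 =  - 105 + 19/30 = -104.37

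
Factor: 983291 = 157^1*6263^1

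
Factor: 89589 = 3^1 * 29863^1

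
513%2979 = 513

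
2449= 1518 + 931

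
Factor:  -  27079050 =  - 2^1*3^1*5^2*23^1 * 47^1*167^1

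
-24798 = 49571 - 74369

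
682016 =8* 85252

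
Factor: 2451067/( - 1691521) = -13^( - 2)*137^1*10009^( -1)*17891^1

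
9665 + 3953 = 13618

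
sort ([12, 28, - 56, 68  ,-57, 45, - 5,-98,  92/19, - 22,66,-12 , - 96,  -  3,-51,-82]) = [-98, - 96,-82, -57,-56,- 51,-22 ,-12, - 5, -3, 92/19, 12,28,  45 , 66 , 68] 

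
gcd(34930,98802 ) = 998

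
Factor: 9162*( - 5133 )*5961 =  - 280337162706 = - 2^1*3^4*29^1*59^1*  509^1*  1987^1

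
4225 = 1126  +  3099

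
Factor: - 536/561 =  - 2^3*3^( - 1)*11^( - 1 )*17^ ( - 1)*67^1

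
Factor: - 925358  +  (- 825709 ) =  - 3^2*53^1*3671^1 = - 1751067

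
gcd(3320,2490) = 830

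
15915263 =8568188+7347075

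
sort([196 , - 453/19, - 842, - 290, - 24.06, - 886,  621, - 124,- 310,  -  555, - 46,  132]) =[ - 886, - 842, - 555, - 310, - 290, - 124  ,  -  46, - 24.06, - 453/19,  132, 196, 621]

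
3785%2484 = 1301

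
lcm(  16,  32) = 32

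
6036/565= 6036/565 = 10.68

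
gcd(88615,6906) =1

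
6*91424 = 548544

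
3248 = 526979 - 523731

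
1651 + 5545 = 7196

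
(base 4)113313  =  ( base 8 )2767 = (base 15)6BC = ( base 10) 1527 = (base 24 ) 2FF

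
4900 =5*980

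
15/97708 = 15/97708 = 0.00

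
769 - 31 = 738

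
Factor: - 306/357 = -6/7 = -2^1*3^1*7^(-1) 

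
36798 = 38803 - 2005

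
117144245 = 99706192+17438053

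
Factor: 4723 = 4723^1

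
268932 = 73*3684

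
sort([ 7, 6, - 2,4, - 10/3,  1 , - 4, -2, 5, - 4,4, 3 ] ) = [-4, - 4, - 10/3, - 2,-2, 1,3, 4,4, 5, 6, 7 ] 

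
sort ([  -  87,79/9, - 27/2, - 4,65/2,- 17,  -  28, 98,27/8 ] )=[ - 87,-28, - 17, - 27/2, - 4 , 27/8 , 79/9,65/2,98 ]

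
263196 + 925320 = 1188516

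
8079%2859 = 2361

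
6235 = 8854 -2619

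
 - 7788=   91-7879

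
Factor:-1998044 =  - 2^2*17^1*29383^1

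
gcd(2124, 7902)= 18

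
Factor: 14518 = 2^1*7^1*17^1 * 61^1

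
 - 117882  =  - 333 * 354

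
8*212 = 1696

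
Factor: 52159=43^1*1213^1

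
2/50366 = 1/25183 = 0.00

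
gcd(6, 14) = 2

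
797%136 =117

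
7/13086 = 7/13086  =  0.00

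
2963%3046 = 2963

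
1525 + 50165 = 51690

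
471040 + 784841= 1255881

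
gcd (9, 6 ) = 3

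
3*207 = 621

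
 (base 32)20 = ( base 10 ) 64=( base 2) 1000000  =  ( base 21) 31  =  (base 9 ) 71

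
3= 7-4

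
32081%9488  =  3617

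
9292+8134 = 17426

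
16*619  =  9904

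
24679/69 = 1073/3 = 357.67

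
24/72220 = 6/18055 = 0.00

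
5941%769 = 558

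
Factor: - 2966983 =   -  19^1*156157^1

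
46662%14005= 4647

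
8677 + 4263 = 12940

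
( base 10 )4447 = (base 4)1011133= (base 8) 10537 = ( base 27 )62j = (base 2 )1000101011111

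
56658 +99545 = 156203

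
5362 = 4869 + 493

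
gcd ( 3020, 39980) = 20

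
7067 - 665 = 6402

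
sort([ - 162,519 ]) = [ - 162,519 ] 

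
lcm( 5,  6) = 30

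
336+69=405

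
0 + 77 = 77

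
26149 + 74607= 100756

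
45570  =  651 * 70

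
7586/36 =3793/18  =  210.72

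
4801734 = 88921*54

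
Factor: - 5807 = - 5807^1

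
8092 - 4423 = 3669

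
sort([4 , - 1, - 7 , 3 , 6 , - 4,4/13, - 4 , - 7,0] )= [ -7, - 7 , - 4 , - 4, - 1 , 0 , 4/13, 3, 4,6]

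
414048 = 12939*32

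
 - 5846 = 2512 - 8358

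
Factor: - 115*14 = -1610 = -2^1 * 5^1*7^1*23^1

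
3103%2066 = 1037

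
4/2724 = 1/681  =  0.00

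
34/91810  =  17/45905 = 0.00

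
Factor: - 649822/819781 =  -2^1*31^1*47^1*223^1 * 819781^( - 1 )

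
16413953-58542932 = - 42128979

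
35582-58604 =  - 23022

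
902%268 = 98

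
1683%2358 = 1683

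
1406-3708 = - 2302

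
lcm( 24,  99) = 792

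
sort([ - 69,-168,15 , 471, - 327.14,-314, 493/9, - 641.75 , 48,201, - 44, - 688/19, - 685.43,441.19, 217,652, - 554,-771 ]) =[ - 771,-685.43, - 641.75,- 554, - 327.14, - 314, - 168, - 69, - 44,  -  688/19, 15,48 , 493/9, 201,  217, 441.19, 471,  652 ]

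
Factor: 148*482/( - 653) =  - 2^3*37^1*241^1*653^ ( - 1) = -71336/653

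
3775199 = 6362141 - 2586942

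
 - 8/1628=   -  1 + 405/407   =  - 0.00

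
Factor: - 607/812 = - 2^( - 2)*7^( - 1)*29^( - 1 )*607^1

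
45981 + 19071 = 65052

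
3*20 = 60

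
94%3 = 1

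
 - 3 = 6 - 9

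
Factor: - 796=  - 2^2*199^1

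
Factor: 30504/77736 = 31/79 = 31^1*79^(- 1)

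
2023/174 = 11 + 109/174 =11.63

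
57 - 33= 24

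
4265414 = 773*5518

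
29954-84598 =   -  54644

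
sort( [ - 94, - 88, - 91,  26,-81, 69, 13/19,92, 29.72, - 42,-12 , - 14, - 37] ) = [ - 94, - 91,-88,-81, - 42, - 37, - 14,-12,13/19,26,  29.72,  69, 92 ]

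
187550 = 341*550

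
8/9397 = 8/9397=0.00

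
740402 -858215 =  - 117813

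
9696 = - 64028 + 73724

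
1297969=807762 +490207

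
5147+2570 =7717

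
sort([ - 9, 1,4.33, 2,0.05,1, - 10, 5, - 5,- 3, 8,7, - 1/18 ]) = [ - 10, - 9, - 5,-3 , - 1/18, 0.05, 1, 1,2, 4.33, 5, 7,  8 ]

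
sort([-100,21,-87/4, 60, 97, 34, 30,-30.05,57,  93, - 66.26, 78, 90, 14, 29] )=[ - 100, - 66.26, -30.05,-87/4, 14,21,29,30, 34,57, 60, 78, 90, 93, 97]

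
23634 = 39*606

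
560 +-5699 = - 5139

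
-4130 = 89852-93982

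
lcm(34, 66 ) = 1122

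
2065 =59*35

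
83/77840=83/77840 = 0.00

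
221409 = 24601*9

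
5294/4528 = 2647/2264 = 1.17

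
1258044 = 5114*246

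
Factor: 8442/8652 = 201/206 =2^(  -  1 )*3^1*67^1*103^( - 1 ) 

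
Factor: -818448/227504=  - 3^1*17^2*241^( - 1) = - 867/241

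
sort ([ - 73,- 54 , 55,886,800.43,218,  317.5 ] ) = [-73,  -  54,55, 218,317.5, 800.43,886]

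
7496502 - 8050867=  - 554365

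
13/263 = 13/263  =  0.05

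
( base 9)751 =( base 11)508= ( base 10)613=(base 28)lp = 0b1001100101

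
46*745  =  34270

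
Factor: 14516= 2^2*19^1 *191^1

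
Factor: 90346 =2^1*199^1*227^1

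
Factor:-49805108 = -2^2*37^1 *336521^1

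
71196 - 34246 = 36950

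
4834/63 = 4834/63 = 76.73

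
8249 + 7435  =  15684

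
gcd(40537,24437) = 7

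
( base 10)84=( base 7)150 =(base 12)70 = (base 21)40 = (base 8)124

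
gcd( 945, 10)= 5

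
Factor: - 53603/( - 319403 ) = 121/721 = 7^(-1 )*11^2 * 103^( - 1) 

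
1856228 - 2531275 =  - 675047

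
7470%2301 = 567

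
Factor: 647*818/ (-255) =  - 2^1*3^( - 1)*5^(-1)*17^( - 1)*409^1*647^1 = -529246/255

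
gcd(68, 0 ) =68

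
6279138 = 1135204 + 5143934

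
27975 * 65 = 1818375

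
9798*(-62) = - 607476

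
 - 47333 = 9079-56412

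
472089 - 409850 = 62239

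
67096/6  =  33548/3 =11182.67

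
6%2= 0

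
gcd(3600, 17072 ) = 16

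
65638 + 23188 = 88826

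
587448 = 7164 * 82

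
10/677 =10/677 = 0.01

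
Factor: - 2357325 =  - 3^2*5^2* 10477^1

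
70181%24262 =21657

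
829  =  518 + 311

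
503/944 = 503/944 = 0.53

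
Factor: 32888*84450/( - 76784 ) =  - 3^1*5^2*563^1*  4111^1*4799^(-1)=-173586975/4799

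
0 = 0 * 98856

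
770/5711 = 770/5711 = 0.13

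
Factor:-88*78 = -6864 = - 2^4*3^1*11^1*13^1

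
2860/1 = 2860 = 2860.00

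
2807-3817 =-1010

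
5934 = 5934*1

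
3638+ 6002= 9640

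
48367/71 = 48367/71 = 681.23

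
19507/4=19507/4 = 4876.75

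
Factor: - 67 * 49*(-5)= 16415 = 5^1*7^2*67^1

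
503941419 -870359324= - 366417905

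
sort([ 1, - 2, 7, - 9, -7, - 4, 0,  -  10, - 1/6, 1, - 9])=[ - 10,-9, - 9, - 7, - 4 ,  -  2,-1/6, 0,1, 1,7 ] 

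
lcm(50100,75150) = 150300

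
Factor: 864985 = 5^1*11^1*15727^1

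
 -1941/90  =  -647/30 =- 21.57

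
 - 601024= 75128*(-8 )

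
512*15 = 7680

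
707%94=49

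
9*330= 2970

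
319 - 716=  -  397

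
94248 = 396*238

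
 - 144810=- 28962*5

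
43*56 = 2408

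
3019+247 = 3266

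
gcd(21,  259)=7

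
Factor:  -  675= - 3^3 * 5^2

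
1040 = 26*40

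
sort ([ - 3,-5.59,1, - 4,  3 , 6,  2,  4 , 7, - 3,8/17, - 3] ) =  [ - 5.59,-4, - 3,  -  3, - 3,8/17, 1,2,3, 4 , 6,  7 ]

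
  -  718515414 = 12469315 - 730984729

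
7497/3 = 2499 = 2499.00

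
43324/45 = 962+34/45 = 962.76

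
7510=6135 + 1375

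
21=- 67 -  - 88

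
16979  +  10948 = 27927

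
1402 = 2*701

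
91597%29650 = 2647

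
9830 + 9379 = 19209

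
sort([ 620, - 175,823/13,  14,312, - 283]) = [ - 283,-175, 14, 823/13,312,620]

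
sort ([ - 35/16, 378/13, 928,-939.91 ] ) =[ - 939.91,-35/16,378/13, 928]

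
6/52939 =6/52939 = 0.00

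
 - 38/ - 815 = 38/815  =  0.05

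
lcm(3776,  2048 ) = 120832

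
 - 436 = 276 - 712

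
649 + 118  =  767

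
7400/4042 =3700/2021= 1.83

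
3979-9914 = -5935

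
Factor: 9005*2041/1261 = 5^1 * 97^( - 1 )*157^1*1801^1=1413785/97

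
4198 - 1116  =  3082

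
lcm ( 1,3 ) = 3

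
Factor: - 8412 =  - 2^2 * 3^1*701^1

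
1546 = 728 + 818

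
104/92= 1 + 3/23 = 1.13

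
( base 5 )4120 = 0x217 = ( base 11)447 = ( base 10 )535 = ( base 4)20113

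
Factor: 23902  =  2^1*17^1 * 19^1*37^1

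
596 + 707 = 1303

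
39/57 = 13/19 = 0.68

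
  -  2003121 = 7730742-9733863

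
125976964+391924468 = 517901432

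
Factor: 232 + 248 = 2^5 *3^1 * 5^1 = 480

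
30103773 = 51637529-21533756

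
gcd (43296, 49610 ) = 902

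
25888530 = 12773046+13115484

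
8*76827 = 614616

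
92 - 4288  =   - 4196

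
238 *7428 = 1767864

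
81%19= 5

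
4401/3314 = 4401/3314 = 1.33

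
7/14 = 1/2=0.50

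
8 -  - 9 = 17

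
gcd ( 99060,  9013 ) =1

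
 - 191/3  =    -  64 + 1/3  =  - 63.67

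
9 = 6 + 3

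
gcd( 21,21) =21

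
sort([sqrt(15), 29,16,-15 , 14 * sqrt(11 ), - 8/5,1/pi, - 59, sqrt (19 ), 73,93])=[ - 59, - 15, - 8/5,1/pi, sqrt( 15) , sqrt(19 ),16,29 , 14*sqrt( 11 ), 73,93]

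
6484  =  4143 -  - 2341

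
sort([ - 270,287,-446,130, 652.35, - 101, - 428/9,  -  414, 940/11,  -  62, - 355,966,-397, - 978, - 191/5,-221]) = [ - 978 , - 446, - 414, - 397, - 355, - 270, - 221 ,-101, - 62, - 428/9, - 191/5,  940/11,130,287, 652.35,  966 ] 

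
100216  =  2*50108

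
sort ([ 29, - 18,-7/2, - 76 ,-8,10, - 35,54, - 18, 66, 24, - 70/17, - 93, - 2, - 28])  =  [ - 93  ,  -  76, - 35, - 28, - 18,- 18,-8 , - 70/17, - 7/2,  -  2 , 10,24, 29,54, 66]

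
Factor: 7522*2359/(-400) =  - 2^(- 3)*5^(-2)*7^1*337^1* 3761^1  =  - 8872199/200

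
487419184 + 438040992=925460176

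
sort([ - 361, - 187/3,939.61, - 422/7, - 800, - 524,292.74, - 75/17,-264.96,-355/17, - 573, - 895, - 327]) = [ - 895,-800, - 573, - 524, - 361,-327 , - 264.96, - 187/3,-422/7 ,- 355/17, - 75/17 , 292.74, 939.61]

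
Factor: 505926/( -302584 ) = -729/436 = - 2^( - 2)*3^6*109^( - 1) 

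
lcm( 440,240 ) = 2640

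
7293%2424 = 21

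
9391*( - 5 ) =  -  46955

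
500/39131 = 500/39131=0.01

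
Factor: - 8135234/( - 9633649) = 2^1 *151^( - 1)*63799^( - 1) * 4067617^1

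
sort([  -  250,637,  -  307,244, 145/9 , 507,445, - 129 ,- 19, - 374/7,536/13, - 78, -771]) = [ - 771, -307,-250, - 129,-78, - 374/7,  -  19,  145/9,536/13,244 , 445, 507, 637]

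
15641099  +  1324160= 16965259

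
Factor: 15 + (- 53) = -2^1*19^1=-38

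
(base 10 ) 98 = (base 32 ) 32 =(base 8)142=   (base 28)3e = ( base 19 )53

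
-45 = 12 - 57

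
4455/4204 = 4455/4204 = 1.06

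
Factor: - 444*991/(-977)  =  2^2*3^1*37^1*977^(- 1) * 991^1= 440004/977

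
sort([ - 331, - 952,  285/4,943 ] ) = [-952,-331 , 285/4,943 ]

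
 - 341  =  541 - 882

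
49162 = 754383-705221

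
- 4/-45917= 4/45917 = 0.00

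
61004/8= 15251/2 = 7625.50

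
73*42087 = 3072351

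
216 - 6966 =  - 6750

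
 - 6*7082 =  - 42492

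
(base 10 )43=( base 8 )53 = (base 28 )1f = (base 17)29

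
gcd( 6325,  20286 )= 23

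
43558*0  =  0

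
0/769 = 0 = 0.00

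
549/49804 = 549/49804 = 0.01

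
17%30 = 17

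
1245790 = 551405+694385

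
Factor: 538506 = 2^1*3^2 * 29917^1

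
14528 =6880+7648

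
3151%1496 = 159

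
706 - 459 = 247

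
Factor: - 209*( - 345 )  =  72105 =3^1*5^1*11^1*19^1 * 23^1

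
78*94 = 7332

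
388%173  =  42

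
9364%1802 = 354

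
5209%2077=1055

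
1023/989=1 + 34/989  =  1.03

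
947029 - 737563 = 209466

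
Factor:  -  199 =- 199^1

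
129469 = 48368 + 81101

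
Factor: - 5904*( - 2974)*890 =15627061440 = 2^6*3^2*5^1*41^1*89^1*1487^1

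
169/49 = 3 + 22/49= 3.45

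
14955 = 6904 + 8051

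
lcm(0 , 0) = 0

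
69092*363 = 25080396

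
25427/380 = 25427/380 =66.91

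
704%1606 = 704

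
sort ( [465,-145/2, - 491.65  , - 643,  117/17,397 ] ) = [ - 643, - 491.65, - 145/2,117/17, 397, 465]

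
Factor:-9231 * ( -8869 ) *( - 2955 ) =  - 241925078745 = -3^2 * 5^1 * 7^2 * 17^1*181^2* 197^1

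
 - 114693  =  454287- 568980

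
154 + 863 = 1017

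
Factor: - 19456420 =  - 2^2*5^1*149^1*6529^1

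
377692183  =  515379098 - 137686915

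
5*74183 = 370915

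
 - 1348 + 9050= 7702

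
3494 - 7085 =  - 3591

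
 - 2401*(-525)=1260525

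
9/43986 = 3/14662=0.00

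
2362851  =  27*87513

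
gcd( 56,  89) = 1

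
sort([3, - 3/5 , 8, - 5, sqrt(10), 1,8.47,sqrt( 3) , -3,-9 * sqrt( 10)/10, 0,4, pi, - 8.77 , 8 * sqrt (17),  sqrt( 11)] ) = [ - 8.77, -5,-3, - 9 * sqrt( 10)/10 , - 3/5, 0,1, sqrt( 3), 3,pi , sqrt( 10), sqrt( 11), 4,8, 8.47, 8 * sqrt( 17 ) ]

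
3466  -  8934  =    -  5468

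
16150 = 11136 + 5014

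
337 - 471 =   -  134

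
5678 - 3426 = 2252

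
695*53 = 36835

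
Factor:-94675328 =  -2^7*11^1*19^1*3539^1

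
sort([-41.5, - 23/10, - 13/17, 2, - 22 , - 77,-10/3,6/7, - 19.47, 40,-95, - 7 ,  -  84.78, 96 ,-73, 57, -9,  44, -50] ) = [  -  95, -84.78 , - 77,-73, - 50,-41.5, - 22,-19.47 ,-9, - 7,  -  10/3 , - 23/10,  -  13/17, 6/7,2,40, 44,57, 96]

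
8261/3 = 8261/3=2753.67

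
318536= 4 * 79634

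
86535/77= 1123 + 64/77 = 1123.83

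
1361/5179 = 1361/5179 = 0.26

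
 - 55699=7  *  ( - 7957 ) 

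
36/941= 36/941=0.04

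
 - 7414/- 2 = 3707/1=3707.00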